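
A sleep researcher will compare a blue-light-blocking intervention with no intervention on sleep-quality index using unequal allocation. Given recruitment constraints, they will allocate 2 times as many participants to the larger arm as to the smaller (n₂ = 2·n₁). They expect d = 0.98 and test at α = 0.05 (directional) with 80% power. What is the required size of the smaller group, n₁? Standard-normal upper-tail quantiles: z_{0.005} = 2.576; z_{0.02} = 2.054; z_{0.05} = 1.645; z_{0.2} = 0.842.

With allocation ratio k = n₂/n₁ = 2, Var(x̄₁−x̄₂) = σ²(1/n₁ + 1/(k·n₁)) = σ²·(k+1)/(k·n₁).
So n₁ = (1 + 1/k)·((z_{α} + z_β)/d)² = 1.500 × (2.487/0.98)².
n₁ = 1.500 × 6.44 = 9.7.
Round up: n₁ = 10, giving n₂ = 2 × 10 = 20.

n₁ = 10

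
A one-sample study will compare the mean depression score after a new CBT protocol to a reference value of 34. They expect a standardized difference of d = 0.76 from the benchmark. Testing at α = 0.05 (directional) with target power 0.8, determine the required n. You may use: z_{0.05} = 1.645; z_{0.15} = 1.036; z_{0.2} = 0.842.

For a one-sample test: n = ((z_{α} + z_β) / d)².
z_{α} + z_β = 1.645 + 0.842 = 2.487.
n = (2.487 / 0.76)² = 3.272² = 10.71.
Round up.

n = 11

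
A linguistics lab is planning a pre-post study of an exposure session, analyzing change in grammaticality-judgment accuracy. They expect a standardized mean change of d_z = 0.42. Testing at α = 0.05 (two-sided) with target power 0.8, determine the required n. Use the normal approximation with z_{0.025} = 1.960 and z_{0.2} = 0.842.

For a paired (one-sample on differences) test: n = ((z_{α/2} + z_β) / d)².
z_{α/2} + z_β = 1.960 + 0.842 = 2.802.
n = (2.802 / 0.42)² = 6.671² = 44.51.
Round up.

n = 45 pairs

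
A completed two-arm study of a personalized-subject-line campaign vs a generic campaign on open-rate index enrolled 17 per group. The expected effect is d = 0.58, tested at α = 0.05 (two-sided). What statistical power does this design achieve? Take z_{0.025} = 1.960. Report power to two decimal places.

For two equal groups, power = Φ(d·√(n/2) − z_{α/2}).
d·√(n/2) = 0.58 × √(17/2) = 0.58 × 2.915 = 1.691.
z_β = 1.691 − 1.960 = -0.269.
Power = Φ(-0.269) = 0.394.

power ≈ 0.39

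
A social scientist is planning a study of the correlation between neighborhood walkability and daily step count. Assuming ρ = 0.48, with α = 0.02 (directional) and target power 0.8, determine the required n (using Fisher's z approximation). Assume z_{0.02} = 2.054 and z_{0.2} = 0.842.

Fisher's z: C = ½·ln((1+r)/(1−r)) = ½·ln(2.8462) = 0.5230.
n = ((z_{α} + z_β)/C)² + 3.
(2.054 + 0.842) / 0.5230 = 2.896 / 0.5230 = 5.537.
n = 5.537² + 3 = 30.66 + 3 = 33.7.
Round up.

n = 34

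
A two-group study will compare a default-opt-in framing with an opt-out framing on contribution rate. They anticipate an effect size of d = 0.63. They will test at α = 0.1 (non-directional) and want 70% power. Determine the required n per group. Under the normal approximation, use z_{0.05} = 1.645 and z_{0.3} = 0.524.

n = 24 per group

For two independent groups with equal n: n = 2·((z_{α/2} + z_β) / d)².
z_{α/2} + z_β = 1.645 + 0.524 = 2.169.
n = 2 × (2.169 / 0.63)² = 2 × 3.443² = 2 × 11.85 = 23.7.
Round up to the next whole participant.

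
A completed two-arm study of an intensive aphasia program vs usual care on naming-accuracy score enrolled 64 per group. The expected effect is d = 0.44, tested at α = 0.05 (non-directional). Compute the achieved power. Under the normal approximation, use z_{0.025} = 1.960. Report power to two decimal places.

power ≈ 0.70

For two equal groups, power = Φ(d·√(n/2) − z_{α/2}).
d·√(n/2) = 0.44 × √(64/2) = 0.44 × 5.657 = 2.489.
z_β = 2.489 − 1.960 = 0.529.
Power = Φ(0.529) = 0.702.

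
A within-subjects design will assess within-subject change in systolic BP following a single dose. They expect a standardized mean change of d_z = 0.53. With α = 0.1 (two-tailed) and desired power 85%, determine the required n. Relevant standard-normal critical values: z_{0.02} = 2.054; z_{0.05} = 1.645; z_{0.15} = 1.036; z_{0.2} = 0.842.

n = 26 pairs

For a paired (one-sample on differences) test: n = ((z_{α/2} + z_β) / d)².
z_{α/2} + z_β = 1.645 + 1.036 = 2.681.
n = (2.681 / 0.53)² = 5.058² = 25.59.
Round up.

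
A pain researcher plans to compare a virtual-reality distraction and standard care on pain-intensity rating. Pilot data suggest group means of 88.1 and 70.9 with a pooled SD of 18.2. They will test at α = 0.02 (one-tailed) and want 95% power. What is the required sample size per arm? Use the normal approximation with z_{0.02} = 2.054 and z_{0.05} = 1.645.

Cohen's d = |M₁ − M₂| / SD_pooled = |88.1 − 70.9| / 18.2 = 17.2 / 18.2 = 0.945.
For two independent groups with equal n: n = 2·((z_{α} + z_β) / d)².
z_{α} + z_β = 2.054 + 1.645 = 3.699.
n = 2 × (3.699 / 0.945)² = 2 × 3.914² = 2 × 15.32 = 30.6.
Round up to the next whole participant.

n = 31 per group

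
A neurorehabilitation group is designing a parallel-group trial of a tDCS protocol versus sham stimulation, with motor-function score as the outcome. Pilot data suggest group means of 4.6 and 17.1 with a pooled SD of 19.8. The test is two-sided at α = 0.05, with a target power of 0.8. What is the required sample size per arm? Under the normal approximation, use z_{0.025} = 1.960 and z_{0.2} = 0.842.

Cohen's d = |M₁ − M₂| / SD_pooled = |4.6 − 17.1| / 19.8 = 12.5 / 19.8 = 0.631.
For two independent groups with equal n: n = 2·((z_{α/2} + z_β) / d)².
z_{α/2} + z_β = 1.960 + 0.842 = 2.802.
n = 2 × (2.802 / 0.631)² = 2 × 4.441² = 2 × 19.72 = 39.4.
Round up to the next whole participant.

n = 40 per group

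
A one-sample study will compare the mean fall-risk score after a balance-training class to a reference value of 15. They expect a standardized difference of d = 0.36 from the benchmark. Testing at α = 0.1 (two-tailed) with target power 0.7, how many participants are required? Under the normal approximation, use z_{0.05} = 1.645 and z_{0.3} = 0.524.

n = 37

For a one-sample test: n = ((z_{α/2} + z_β) / d)².
z_{α/2} + z_β = 1.645 + 0.524 = 2.169.
n = (2.169 / 0.36)² = 6.025² = 36.30.
Round up.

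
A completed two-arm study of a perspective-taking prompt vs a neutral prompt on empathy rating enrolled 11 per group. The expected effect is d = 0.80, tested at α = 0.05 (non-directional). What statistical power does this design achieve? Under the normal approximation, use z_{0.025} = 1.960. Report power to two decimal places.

power ≈ 0.47

For two equal groups, power = Φ(d·√(n/2) − z_{α/2}).
d·√(n/2) = 0.80 × √(11/2) = 0.80 × 2.345 = 1.876.
z_β = 1.876 − 1.960 = -0.084.
Power = Φ(-0.084) = 0.467.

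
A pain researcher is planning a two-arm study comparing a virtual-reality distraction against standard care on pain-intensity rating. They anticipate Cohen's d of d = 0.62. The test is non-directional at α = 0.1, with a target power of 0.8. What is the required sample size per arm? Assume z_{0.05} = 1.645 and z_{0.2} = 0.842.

n = 33 per group

For two independent groups with equal n: n = 2·((z_{α/2} + z_β) / d)².
z_{α/2} + z_β = 1.645 + 0.842 = 2.487.
n = 2 × (2.487 / 0.62)² = 2 × 4.011² = 2 × 16.09 = 32.2.
Round up to the next whole participant.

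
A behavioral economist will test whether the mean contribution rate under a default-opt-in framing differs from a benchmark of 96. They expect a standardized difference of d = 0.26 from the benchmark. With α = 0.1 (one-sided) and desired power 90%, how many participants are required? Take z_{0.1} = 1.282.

n = 98

For a one-sample test: n = ((z_{α} + z_β) / d)².
z_{α} + z_β = 1.282 + 1.282 = 2.564.
n = (2.564 / 0.26)² = 9.862² = 97.25.
Round up.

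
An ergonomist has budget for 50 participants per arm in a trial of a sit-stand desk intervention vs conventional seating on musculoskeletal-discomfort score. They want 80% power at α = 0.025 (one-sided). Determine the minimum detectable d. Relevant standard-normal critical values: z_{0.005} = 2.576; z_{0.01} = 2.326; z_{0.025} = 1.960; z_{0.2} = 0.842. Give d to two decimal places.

d_min ≈ 0.56

For two independent groups of n = 50 each: d_min = (z_{α} + z_β)·√(2/n).
z-sum = 1.960 + 0.842 = 2.802.
d_min = 2.802 × √(2/50) = 2.802 × 0.2000 = 0.560.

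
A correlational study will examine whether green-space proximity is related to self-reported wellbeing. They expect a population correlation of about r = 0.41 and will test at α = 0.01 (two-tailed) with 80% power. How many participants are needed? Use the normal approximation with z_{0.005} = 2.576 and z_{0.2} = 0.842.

n = 65

Fisher's z: C = ½·ln((1+r)/(1−r)) = ½·ln(2.3898) = 0.4356.
n = ((z_{α/2} + z_β)/C)² + 3.
(2.576 + 0.842) / 0.4356 = 3.418 / 0.4356 = 7.847.
n = 7.847² + 3 = 61.57 + 3 = 64.6.
Round up.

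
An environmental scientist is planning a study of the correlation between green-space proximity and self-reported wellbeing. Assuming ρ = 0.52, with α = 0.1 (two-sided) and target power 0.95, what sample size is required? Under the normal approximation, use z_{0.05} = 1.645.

n = 36

Fisher's z: C = ½·ln((1+r)/(1−r)) = ½·ln(3.1667) = 0.5763.
n = ((z_{α/2} + z_β)/C)² + 3.
(1.645 + 1.645) / 0.5763 = 3.290 / 0.5763 = 5.709.
n = 5.709² + 3 = 32.59 + 3 = 35.6.
Round up.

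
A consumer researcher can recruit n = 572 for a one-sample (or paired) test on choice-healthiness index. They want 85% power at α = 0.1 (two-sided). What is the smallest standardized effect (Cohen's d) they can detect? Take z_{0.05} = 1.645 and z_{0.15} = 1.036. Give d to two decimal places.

d_min ≈ 0.11

For a single sample (or paired design) of n = 572: d_min = (z_{α/2} + z_β)/√n.
z-sum = 1.645 + 1.036 = 2.681.
d_min = 2.681 / √572 = 2.681 / 23.917 = 0.112.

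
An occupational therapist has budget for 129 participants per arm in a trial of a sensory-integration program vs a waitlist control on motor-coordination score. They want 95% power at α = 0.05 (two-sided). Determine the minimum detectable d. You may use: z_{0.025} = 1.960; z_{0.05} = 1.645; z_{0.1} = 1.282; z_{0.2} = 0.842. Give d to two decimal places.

d_min ≈ 0.45

For two independent groups of n = 129 each: d_min = (z_{α/2} + z_β)·√(2/n).
z-sum = 1.960 + 1.645 = 3.605.
d_min = 3.605 × √(2/129) = 3.605 × 0.1245 = 0.449.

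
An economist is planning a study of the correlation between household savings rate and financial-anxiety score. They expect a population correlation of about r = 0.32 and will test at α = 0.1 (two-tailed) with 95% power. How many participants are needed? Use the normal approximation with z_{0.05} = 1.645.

n = 102

Fisher's z: C = ½·ln((1+r)/(1−r)) = ½·ln(1.9412) = 0.3316.
n = ((z_{α/2} + z_β)/C)² + 3.
(1.645 + 1.645) / 0.3316 = 3.290 / 0.3316 = 9.922.
n = 9.922² + 3 = 98.44 + 3 = 101.4.
Round up.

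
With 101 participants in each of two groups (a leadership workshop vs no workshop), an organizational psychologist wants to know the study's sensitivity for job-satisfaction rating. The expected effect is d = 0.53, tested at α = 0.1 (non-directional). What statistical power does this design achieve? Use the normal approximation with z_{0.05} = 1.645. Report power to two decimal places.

power ≈ 0.98

For two equal groups, power = Φ(d·√(n/2) − z_{α/2}).
d·√(n/2) = 0.53 × √(101/2) = 0.53 × 7.106 = 3.766.
z_β = 3.766 − 1.645 = 2.121.
Power = Φ(2.121) = 0.983.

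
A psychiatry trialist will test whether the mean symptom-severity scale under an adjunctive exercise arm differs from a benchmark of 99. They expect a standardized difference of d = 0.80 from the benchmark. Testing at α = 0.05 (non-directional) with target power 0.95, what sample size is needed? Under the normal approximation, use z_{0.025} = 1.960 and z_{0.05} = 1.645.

For a one-sample test: n = ((z_{α/2} + z_β) / d)².
z_{α/2} + z_β = 1.960 + 1.645 = 3.605.
n = (3.605 / 0.80)² = 4.506² = 20.31.
Round up.

n = 21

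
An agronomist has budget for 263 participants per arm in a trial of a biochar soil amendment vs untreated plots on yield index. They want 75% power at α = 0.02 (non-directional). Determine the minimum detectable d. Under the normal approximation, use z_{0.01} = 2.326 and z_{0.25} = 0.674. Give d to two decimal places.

For two independent groups of n = 263 each: d_min = (z_{α/2} + z_β)·√(2/n).
z-sum = 2.326 + 0.674 = 3.000.
d_min = 3.000 × √(2/263) = 3.000 × 0.0872 = 0.262.

d_min ≈ 0.26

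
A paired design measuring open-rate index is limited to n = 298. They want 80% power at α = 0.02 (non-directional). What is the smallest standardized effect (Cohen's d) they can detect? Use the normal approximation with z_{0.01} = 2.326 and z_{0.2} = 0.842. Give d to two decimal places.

d_min ≈ 0.18

For a single sample (or paired design) of n = 298: d_min = (z_{α/2} + z_β)/√n.
z-sum = 2.326 + 0.842 = 3.168.
d_min = 3.168 / √298 = 3.168 / 17.263 = 0.184.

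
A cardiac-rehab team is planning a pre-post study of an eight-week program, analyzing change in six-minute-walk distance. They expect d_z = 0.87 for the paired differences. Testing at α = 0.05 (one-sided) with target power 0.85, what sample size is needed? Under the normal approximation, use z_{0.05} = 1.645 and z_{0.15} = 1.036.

For a paired (one-sample on differences) test: n = ((z_{α} + z_β) / d)².
z_{α} + z_β = 1.645 + 1.036 = 2.681.
n = (2.681 / 0.87)² = 3.082² = 9.50.
Round up.

n = 10 pairs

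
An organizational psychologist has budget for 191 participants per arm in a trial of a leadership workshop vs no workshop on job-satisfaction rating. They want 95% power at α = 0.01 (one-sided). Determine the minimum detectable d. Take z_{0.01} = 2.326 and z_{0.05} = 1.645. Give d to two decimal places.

For two independent groups of n = 191 each: d_min = (z_{α} + z_β)·√(2/n).
z-sum = 2.326 + 1.645 = 3.971.
d_min = 3.971 × √(2/191) = 3.971 × 0.1023 = 0.406.

d_min ≈ 0.41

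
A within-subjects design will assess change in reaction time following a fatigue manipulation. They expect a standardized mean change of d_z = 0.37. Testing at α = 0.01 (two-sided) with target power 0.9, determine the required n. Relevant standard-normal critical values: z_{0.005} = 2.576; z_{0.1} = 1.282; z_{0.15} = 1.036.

For a paired (one-sample on differences) test: n = ((z_{α/2} + z_β) / d)².
z_{α/2} + z_β = 2.576 + 1.282 = 3.858.
n = (3.858 / 0.37)² = 10.427² = 108.72.
Round up.

n = 109 pairs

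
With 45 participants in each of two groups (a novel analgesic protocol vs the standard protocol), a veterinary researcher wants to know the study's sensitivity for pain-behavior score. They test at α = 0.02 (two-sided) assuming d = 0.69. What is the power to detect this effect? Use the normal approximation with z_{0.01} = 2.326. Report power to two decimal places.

power ≈ 0.83

For two equal groups, power = Φ(d·√(n/2) − z_{α/2}).
d·√(n/2) = 0.69 × √(45/2) = 0.69 × 4.743 = 3.273.
z_β = 3.273 − 2.326 = 0.947.
Power = Φ(0.947) = 0.828.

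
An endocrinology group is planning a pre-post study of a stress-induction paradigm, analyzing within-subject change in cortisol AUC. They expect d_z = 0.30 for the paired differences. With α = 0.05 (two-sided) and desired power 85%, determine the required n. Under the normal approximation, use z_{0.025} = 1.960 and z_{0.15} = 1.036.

n = 100 pairs

For a paired (one-sample on differences) test: n = ((z_{α/2} + z_β) / d)².
z_{α/2} + z_β = 1.960 + 1.036 = 2.996.
n = (2.996 / 0.30)² = 9.987² = 99.73.
Round up.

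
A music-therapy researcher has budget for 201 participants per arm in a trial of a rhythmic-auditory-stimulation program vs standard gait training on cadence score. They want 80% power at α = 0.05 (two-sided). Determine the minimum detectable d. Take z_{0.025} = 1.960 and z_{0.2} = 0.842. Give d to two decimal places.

For two independent groups of n = 201 each: d_min = (z_{α/2} + z_β)·√(2/n).
z-sum = 1.960 + 0.842 = 2.802.
d_min = 2.802 × √(2/201) = 2.802 × 0.0998 = 0.280.

d_min ≈ 0.28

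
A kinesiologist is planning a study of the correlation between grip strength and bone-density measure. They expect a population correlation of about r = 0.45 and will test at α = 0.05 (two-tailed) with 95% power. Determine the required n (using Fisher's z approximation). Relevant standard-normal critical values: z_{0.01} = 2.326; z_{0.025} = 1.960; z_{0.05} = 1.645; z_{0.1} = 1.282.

Fisher's z: C = ½·ln((1+r)/(1−r)) = ½·ln(2.6364) = 0.4847.
n = ((z_{α/2} + z_β)/C)² + 3.
(1.960 + 1.645) / 0.4847 = 3.605 / 0.4847 = 7.438.
n = 7.438² + 3 = 55.32 + 3 = 58.3.
Round up.

n = 59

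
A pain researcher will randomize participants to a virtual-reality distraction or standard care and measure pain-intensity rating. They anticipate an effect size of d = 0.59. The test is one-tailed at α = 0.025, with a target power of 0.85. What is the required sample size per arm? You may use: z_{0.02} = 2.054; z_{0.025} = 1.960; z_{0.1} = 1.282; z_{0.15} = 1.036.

n = 52 per group

For two independent groups with equal n: n = 2·((z_{α} + z_β) / d)².
z_{α} + z_β = 1.960 + 1.036 = 2.996.
n = 2 × (2.996 / 0.59)² = 2 × 5.078² = 2 × 25.79 = 51.6.
Round up to the next whole participant.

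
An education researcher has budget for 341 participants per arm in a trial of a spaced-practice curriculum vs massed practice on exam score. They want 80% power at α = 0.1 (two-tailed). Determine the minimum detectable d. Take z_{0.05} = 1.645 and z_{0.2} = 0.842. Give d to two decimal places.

d_min ≈ 0.19

For two independent groups of n = 341 each: d_min = (z_{α/2} + z_β)·√(2/n).
z-sum = 1.645 + 0.842 = 2.487.
d_min = 2.487 × √(2/341) = 2.487 × 0.0766 = 0.190.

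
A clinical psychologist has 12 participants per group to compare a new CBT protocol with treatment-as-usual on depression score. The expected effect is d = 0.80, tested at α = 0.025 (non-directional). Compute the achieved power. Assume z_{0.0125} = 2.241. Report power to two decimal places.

power ≈ 0.39

For two equal groups, power = Φ(d·√(n/2) − z_{α/2}).
d·√(n/2) = 0.80 × √(12/2) = 0.80 × 2.449 = 1.960.
z_β = 1.960 − 2.241 = -0.281.
Power = Φ(-0.281) = 0.389.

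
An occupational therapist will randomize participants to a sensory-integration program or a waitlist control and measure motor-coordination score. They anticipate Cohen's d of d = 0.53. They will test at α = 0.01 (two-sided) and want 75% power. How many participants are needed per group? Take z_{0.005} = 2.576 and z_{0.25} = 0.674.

For two independent groups with equal n: n = 2·((z_{α/2} + z_β) / d)².
z_{α/2} + z_β = 2.576 + 0.674 = 3.250.
n = 2 × (3.250 / 0.53)² = 2 × 6.132² = 2 × 37.60 = 75.2.
Round up to the next whole participant.

n = 76 per group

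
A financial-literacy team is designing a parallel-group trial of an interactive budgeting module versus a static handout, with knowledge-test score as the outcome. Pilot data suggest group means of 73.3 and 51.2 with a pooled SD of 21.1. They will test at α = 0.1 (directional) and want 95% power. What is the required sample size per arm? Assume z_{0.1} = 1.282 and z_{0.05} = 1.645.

n = 16 per group

Cohen's d = |M₁ − M₂| / SD_pooled = |73.3 − 51.2| / 21.1 = 22.1 / 21.1 = 1.047.
For two independent groups with equal n: n = 2·((z_{α} + z_β) / d)².
z_{α} + z_β = 1.282 + 1.645 = 2.927.
n = 2 × (2.927 / 1.047)² = 2 × 2.796² = 2 × 7.82 = 15.6.
Round up to the next whole participant.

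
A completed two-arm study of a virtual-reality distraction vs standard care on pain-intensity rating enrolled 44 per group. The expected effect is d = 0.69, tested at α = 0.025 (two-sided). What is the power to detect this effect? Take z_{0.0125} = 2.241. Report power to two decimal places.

power ≈ 0.84

For two equal groups, power = Φ(d·√(n/2) − z_{α/2}).
d·√(n/2) = 0.69 × √(44/2) = 0.69 × 4.690 = 3.236.
z_β = 3.236 − 2.241 = 0.995.
Power = Φ(0.995) = 0.840.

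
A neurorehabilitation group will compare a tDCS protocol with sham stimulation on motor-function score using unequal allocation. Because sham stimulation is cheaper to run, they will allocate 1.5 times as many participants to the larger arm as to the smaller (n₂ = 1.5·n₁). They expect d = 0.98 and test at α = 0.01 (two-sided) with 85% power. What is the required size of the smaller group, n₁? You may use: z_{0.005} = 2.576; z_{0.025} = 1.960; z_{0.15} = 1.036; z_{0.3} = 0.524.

n₁ = 23

With allocation ratio k = n₂/n₁ = 1.5, Var(x̄₁−x̄₂) = σ²(1/n₁ + 1/(k·n₁)) = σ²·(k+1)/(k·n₁).
So n₁ = (1 + 1/k)·((z_{α/2} + z_β)/d)² = 1.667 × (3.612/0.98)².
n₁ = 1.667 × 13.58 = 22.6.
Round up: n₁ = 23, giving n₂ = ⌈1.5 × 23⌉ = ⌈34.5⌉ = 35.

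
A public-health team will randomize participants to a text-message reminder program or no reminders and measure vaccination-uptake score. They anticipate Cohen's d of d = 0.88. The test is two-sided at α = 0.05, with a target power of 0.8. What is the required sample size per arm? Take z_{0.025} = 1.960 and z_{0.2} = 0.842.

For two independent groups with equal n: n = 2·((z_{α/2} + z_β) / d)².
z_{α/2} + z_β = 1.960 + 0.842 = 2.802.
n = 2 × (2.802 / 0.88)² = 2 × 3.184² = 2 × 10.14 = 20.3.
Round up to the next whole participant.

n = 21 per group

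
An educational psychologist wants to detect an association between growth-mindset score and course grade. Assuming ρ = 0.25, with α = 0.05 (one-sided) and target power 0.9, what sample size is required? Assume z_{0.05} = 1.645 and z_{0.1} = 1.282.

n = 135

Fisher's z: C = ½·ln((1+r)/(1−r)) = ½·ln(1.6667) = 0.2554.
n = ((z_{α} + z_β)/C)² + 3.
(1.645 + 1.282) / 0.2554 = 2.927 / 0.2554 = 11.460.
n = 11.460² + 3 = 131.34 + 3 = 134.3.
Round up.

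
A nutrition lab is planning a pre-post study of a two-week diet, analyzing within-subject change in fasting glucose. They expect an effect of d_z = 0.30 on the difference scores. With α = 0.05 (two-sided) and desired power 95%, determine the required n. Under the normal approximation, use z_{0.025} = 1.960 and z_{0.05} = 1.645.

n = 145 pairs

For a paired (one-sample on differences) test: n = ((z_{α/2} + z_β) / d)².
z_{α/2} + z_β = 1.960 + 1.645 = 3.605.
n = (3.605 / 0.30)² = 12.017² = 144.40.
Round up.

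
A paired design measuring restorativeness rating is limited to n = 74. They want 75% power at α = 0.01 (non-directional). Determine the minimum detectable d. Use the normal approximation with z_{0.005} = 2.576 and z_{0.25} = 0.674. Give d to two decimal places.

d_min ≈ 0.38

For a single sample (or paired design) of n = 74: d_min = (z_{α/2} + z_β)/√n.
z-sum = 2.576 + 0.674 = 3.250.
d_min = 3.250 / √74 = 3.250 / 8.602 = 0.378.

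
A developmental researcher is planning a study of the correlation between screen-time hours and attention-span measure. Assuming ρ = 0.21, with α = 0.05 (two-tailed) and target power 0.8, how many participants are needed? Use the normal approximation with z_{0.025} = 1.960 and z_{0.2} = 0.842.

n = 176

Fisher's z: C = ½·ln((1+r)/(1−r)) = ½·ln(1.5316) = 0.2132.
n = ((z_{α/2} + z_β)/C)² + 3.
(1.960 + 0.842) / 0.2132 = 2.802 / 0.2132 = 13.143.
n = 13.143² + 3 = 172.73 + 3 = 175.7.
Round up.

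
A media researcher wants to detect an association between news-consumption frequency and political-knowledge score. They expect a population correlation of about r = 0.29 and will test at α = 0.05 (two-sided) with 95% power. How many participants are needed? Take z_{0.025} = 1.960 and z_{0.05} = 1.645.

n = 149

Fisher's z: C = ½·ln((1+r)/(1−r)) = ½·ln(1.8169) = 0.2986.
n = ((z_{α/2} + z_β)/C)² + 3.
(1.960 + 1.645) / 0.2986 = 3.605 / 0.2986 = 12.073.
n = 12.073² + 3 = 145.76 + 3 = 148.8.
Round up.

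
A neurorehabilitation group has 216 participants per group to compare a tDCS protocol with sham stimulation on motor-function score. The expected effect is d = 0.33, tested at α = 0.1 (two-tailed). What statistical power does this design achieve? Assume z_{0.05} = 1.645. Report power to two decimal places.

power ≈ 0.96

For two equal groups, power = Φ(d·√(n/2) − z_{α/2}).
d·√(n/2) = 0.33 × √(216/2) = 0.33 × 10.392 = 3.429.
z_β = 3.429 − 1.645 = 1.784.
Power = Φ(1.784) = 0.963.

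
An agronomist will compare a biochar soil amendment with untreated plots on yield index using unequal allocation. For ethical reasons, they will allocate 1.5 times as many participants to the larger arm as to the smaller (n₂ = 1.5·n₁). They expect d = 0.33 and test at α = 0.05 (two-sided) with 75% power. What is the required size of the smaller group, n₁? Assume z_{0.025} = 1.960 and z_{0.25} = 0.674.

With allocation ratio k = n₂/n₁ = 1.5, Var(x̄₁−x̄₂) = σ²(1/n₁ + 1/(k·n₁)) = σ²·(k+1)/(k·n₁).
So n₁ = (1 + 1/k)·((z_{α/2} + z_β)/d)² = 1.667 × (2.634/0.33)².
n₁ = 1.667 × 63.71 = 106.2.
Round up: n₁ = 107, giving n₂ = ⌈1.5 × 107⌉ = ⌈160.5⌉ = 161.

n₁ = 107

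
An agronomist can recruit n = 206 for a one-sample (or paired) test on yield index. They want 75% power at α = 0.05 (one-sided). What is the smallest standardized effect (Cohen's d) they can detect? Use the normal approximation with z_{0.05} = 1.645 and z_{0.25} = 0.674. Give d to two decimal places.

For a single sample (or paired design) of n = 206: d_min = (z_{α} + z_β)/√n.
z-sum = 1.645 + 0.674 = 2.319.
d_min = 2.319 / √206 = 2.319 / 14.353 = 0.162.

d_min ≈ 0.16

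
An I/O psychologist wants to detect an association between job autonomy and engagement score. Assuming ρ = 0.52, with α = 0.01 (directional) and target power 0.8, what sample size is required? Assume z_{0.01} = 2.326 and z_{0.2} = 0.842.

Fisher's z: C = ½·ln((1+r)/(1−r)) = ½·ln(3.1667) = 0.5763.
n = ((z_{α} + z_β)/C)² + 3.
(2.326 + 0.842) / 0.5763 = 3.168 / 0.5763 = 5.497.
n = 5.497² + 3 = 30.22 + 3 = 33.2.
Round up.

n = 34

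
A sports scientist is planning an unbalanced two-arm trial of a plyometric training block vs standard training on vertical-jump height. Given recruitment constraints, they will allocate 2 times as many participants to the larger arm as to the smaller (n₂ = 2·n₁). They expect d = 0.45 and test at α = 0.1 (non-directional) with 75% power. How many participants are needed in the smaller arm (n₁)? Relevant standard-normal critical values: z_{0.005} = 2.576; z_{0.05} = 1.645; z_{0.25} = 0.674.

With allocation ratio k = n₂/n₁ = 2, Var(x̄₁−x̄₂) = σ²(1/n₁ + 1/(k·n₁)) = σ²·(k+1)/(k·n₁).
So n₁ = (1 + 1/k)·((z_{α/2} + z_β)/d)² = 1.500 × (2.319/0.45)².
n₁ = 1.500 × 26.56 = 39.8.
Round up: n₁ = 40, giving n₂ = 2 × 40 = 80.

n₁ = 40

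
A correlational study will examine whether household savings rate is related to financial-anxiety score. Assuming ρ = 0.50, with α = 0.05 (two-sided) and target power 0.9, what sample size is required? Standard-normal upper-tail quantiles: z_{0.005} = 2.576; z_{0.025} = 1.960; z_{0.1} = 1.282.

n = 38

Fisher's z: C = ½·ln((1+r)/(1−r)) = ½·ln(3.0000) = 0.5493.
n = ((z_{α/2} + z_β)/C)² + 3.
(1.960 + 1.282) / 0.5493 = 3.242 / 0.5493 = 5.902.
n = 5.902² + 3 = 34.83 + 3 = 37.8.
Round up.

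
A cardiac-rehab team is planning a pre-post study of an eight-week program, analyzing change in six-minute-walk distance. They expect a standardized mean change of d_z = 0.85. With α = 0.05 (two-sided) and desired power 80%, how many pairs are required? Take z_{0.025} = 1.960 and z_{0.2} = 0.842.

For a paired (one-sample on differences) test: n = ((z_{α/2} + z_β) / d)².
z_{α/2} + z_β = 1.960 + 0.842 = 2.802.
n = (2.802 / 0.85)² = 3.296² = 10.87.
Round up.

n = 11 pairs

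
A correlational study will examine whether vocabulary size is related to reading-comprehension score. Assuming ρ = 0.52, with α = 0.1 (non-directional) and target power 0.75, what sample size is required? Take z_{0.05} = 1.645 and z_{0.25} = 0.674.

n = 20

Fisher's z: C = ½·ln((1+r)/(1−r)) = ½·ln(3.1667) = 0.5763.
n = ((z_{α/2} + z_β)/C)² + 3.
(1.645 + 0.674) / 0.5763 = 2.319 / 0.5763 = 4.024.
n = 4.024² + 3 = 16.19 + 3 = 19.2.
Round up.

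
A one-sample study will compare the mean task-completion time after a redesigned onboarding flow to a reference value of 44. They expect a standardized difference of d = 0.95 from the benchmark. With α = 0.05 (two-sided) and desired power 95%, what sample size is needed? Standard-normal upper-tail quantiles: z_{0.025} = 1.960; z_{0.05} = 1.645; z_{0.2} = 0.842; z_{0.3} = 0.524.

n = 15

For a one-sample test: n = ((z_{α/2} + z_β) / d)².
z_{α/2} + z_β = 1.960 + 1.645 = 3.605.
n = (3.605 / 0.95)² = 3.795² = 14.40.
Round up.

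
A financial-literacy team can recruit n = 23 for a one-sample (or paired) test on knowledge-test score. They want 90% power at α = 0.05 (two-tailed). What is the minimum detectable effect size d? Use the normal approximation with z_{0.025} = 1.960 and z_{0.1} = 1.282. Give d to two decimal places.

d_min ≈ 0.68

For a single sample (or paired design) of n = 23: d_min = (z_{α/2} + z_β)/√n.
z-sum = 1.960 + 1.282 = 3.242.
d_min = 3.242 / √23 = 3.242 / 4.796 = 0.676.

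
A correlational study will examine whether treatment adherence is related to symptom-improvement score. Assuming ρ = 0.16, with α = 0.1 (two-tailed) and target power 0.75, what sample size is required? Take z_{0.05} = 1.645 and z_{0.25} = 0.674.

Fisher's z: C = ½·ln((1+r)/(1−r)) = ½·ln(1.3810) = 0.1614.
n = ((z_{α/2} + z_β)/C)² + 3.
(1.645 + 0.674) / 0.1614 = 2.319 / 0.1614 = 14.368.
n = 14.368² + 3 = 206.44 + 3 = 209.4.
Round up.

n = 210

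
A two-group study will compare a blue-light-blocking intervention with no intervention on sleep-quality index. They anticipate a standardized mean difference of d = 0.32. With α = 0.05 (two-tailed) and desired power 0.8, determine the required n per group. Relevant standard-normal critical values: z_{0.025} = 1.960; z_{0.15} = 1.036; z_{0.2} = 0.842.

For two independent groups with equal n: n = 2·((z_{α/2} + z_β) / d)².
z_{α/2} + z_β = 1.960 + 0.842 = 2.802.
n = 2 × (2.802 / 0.32)² = 2 × 8.756² = 2 × 76.67 = 153.3.
Round up to the next whole participant.

n = 154 per group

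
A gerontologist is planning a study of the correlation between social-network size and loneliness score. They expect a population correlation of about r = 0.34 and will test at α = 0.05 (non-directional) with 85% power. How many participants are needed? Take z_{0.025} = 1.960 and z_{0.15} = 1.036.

Fisher's z: C = ½·ln((1+r)/(1−r)) = ½·ln(2.0303) = 0.3541.
n = ((z_{α/2} + z_β)/C)² + 3.
(1.960 + 1.036) / 0.3541 = 2.996 / 0.3541 = 8.461.
n = 8.461² + 3 = 71.59 + 3 = 74.6.
Round up.

n = 75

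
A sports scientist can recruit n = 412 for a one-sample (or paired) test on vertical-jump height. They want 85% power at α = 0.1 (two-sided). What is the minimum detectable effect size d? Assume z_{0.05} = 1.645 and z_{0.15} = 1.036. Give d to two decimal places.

d_min ≈ 0.13

For a single sample (or paired design) of n = 412: d_min = (z_{α/2} + z_β)/√n.
z-sum = 1.645 + 1.036 = 2.681.
d_min = 2.681 / √412 = 2.681 / 20.298 = 0.132.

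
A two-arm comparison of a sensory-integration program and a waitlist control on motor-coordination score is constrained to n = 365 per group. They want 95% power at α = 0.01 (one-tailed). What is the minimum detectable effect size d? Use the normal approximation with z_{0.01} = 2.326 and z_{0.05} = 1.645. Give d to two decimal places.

For two independent groups of n = 365 each: d_min = (z_{α} + z_β)·√(2/n).
z-sum = 2.326 + 1.645 = 3.971.
d_min = 3.971 × √(2/365) = 3.971 × 0.0740 = 0.294.

d_min ≈ 0.29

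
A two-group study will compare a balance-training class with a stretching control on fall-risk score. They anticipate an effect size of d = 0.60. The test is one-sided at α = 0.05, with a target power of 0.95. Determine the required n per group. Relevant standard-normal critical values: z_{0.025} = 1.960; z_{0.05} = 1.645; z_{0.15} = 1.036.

n = 61 per group

For two independent groups with equal n: n = 2·((z_{α} + z_β) / d)².
z_{α} + z_β = 1.645 + 1.645 = 3.290.
n = 2 × (3.290 / 0.60)² = 2 × 5.483² = 2 × 30.07 = 60.1.
Round up to the next whole participant.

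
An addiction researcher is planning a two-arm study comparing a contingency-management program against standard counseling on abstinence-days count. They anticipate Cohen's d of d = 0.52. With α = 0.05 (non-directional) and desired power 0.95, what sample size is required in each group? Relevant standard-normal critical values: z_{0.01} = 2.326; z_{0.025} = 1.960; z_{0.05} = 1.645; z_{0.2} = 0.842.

n = 97 per group

For two independent groups with equal n: n = 2·((z_{α/2} + z_β) / d)².
z_{α/2} + z_β = 1.960 + 1.645 = 3.605.
n = 2 × (3.605 / 0.52)² = 2 × 6.933² = 2 × 48.06 = 96.1.
Round up to the next whole participant.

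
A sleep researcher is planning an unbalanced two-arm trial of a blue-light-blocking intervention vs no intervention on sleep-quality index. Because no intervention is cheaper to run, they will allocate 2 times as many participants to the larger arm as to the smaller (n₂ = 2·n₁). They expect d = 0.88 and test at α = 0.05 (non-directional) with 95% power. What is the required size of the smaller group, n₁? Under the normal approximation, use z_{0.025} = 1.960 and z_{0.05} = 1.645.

n₁ = 26

With allocation ratio k = n₂/n₁ = 2, Var(x̄₁−x̄₂) = σ²(1/n₁ + 1/(k·n₁)) = σ²·(k+1)/(k·n₁).
So n₁ = (1 + 1/k)·((z_{α/2} + z_β)/d)² = 1.500 × (3.605/0.88)².
n₁ = 1.500 × 16.78 = 25.2.
Round up: n₁ = 26, giving n₂ = 2 × 26 = 52.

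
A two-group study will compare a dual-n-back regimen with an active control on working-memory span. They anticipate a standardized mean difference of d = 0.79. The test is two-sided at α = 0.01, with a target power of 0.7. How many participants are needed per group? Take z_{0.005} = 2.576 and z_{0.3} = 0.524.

For two independent groups with equal n: n = 2·((z_{α/2} + z_β) / d)².
z_{α/2} + z_β = 2.576 + 0.524 = 3.100.
n = 2 × (3.100 / 0.79)² = 2 × 3.924² = 2 × 15.40 = 30.8.
Round up to the next whole participant.

n = 31 per group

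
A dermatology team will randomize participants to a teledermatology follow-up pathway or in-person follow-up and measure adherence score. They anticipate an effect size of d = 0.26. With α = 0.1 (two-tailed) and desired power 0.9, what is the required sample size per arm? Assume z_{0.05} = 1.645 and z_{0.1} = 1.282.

For two independent groups with equal n: n = 2·((z_{α/2} + z_β) / d)².
z_{α/2} + z_β = 1.645 + 1.282 = 2.927.
n = 2 × (2.927 / 0.26)² = 2 × 11.258² = 2 × 126.74 = 253.5.
Round up to the next whole participant.

n = 254 per group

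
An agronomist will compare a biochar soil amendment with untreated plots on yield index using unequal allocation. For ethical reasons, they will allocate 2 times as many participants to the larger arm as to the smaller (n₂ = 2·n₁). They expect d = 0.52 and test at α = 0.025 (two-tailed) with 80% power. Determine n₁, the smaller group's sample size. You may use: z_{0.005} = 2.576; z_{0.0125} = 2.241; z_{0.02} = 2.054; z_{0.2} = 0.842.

With allocation ratio k = n₂/n₁ = 2, Var(x̄₁−x̄₂) = σ²(1/n₁ + 1/(k·n₁)) = σ²·(k+1)/(k·n₁).
So n₁ = (1 + 1/k)·((z_{α/2} + z_β)/d)² = 1.500 × (3.083/0.52)².
n₁ = 1.500 × 35.15 = 52.7.
Round up: n₁ = 53, giving n₂ = 2 × 53 = 106.

n₁ = 53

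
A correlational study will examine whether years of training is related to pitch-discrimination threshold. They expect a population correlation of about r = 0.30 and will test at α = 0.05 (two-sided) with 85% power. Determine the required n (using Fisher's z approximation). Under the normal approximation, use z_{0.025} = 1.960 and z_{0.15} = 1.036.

n = 97

Fisher's z: C = ½·ln((1+r)/(1−r)) = ½·ln(1.8571) = 0.3095.
n = ((z_{α/2} + z_β)/C)² + 3.
(1.960 + 1.036) / 0.3095 = 2.996 / 0.3095 = 9.680.
n = 9.680² + 3 = 93.70 + 3 = 96.7.
Round up.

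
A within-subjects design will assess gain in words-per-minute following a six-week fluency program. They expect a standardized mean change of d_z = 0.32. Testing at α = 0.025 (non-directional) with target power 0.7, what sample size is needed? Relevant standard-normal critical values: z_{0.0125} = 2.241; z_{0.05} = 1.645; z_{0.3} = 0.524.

n = 75 pairs

For a paired (one-sample on differences) test: n = ((z_{α/2} + z_β) / d)².
z_{α/2} + z_β = 2.241 + 0.524 = 2.765.
n = (2.765 / 0.32)² = 8.641² = 74.66.
Round up.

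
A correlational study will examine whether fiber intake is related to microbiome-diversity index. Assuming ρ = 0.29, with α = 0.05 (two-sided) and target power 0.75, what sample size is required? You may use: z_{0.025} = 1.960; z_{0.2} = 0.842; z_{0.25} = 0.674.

n = 81

Fisher's z: C = ½·ln((1+r)/(1−r)) = ½·ln(1.8169) = 0.2986.
n = ((z_{α/2} + z_β)/C)² + 3.
(1.960 + 0.674) / 0.2986 = 2.634 / 0.2986 = 8.821.
n = 8.821² + 3 = 77.81 + 3 = 80.8.
Round up.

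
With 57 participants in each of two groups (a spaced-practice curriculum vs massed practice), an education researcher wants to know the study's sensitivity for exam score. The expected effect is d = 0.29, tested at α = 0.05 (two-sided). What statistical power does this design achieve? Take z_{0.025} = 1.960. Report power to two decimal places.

power ≈ 0.34

For two equal groups, power = Φ(d·√(n/2) − z_{α/2}).
d·√(n/2) = 0.29 × √(57/2) = 0.29 × 5.339 = 1.548.
z_β = 1.548 − 1.960 = -0.412.
Power = Φ(-0.412) = 0.340.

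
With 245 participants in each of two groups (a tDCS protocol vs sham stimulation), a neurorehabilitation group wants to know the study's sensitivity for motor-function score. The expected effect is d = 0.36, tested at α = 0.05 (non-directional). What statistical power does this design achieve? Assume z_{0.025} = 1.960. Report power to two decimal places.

power ≈ 0.98

For two equal groups, power = Φ(d·√(n/2) − z_{α/2}).
d·√(n/2) = 0.36 × √(245/2) = 0.36 × 11.068 = 3.984.
z_β = 3.984 − 1.960 = 2.024.
Power = Φ(2.024) = 0.979.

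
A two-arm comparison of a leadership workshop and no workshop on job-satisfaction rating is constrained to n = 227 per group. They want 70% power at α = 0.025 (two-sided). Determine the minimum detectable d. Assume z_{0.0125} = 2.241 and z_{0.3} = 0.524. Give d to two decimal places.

For two independent groups of n = 227 each: d_min = (z_{α/2} + z_β)·√(2/n).
z-sum = 2.241 + 0.524 = 2.765.
d_min = 2.765 × √(2/227) = 2.765 × 0.0939 = 0.260.

d_min ≈ 0.26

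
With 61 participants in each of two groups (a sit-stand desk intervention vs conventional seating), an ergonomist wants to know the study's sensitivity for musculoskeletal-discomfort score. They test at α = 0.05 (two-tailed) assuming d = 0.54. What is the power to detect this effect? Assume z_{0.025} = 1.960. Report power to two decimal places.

For two equal groups, power = Φ(d·√(n/2) − z_{α/2}).
d·√(n/2) = 0.54 × √(61/2) = 0.54 × 5.523 = 2.982.
z_β = 2.982 − 1.960 = 1.022.
Power = Φ(1.022) = 0.847.

power ≈ 0.85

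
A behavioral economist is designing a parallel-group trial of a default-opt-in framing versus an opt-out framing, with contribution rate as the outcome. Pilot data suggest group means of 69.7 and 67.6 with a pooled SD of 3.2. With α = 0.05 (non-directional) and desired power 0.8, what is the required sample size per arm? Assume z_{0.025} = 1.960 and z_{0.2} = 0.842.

n = 37 per group

Cohen's d = |M₁ − M₂| / SD_pooled = |69.7 − 67.6| / 3.2 = 2.1 / 3.2 = 0.656.
For two independent groups with equal n: n = 2·((z_{α/2} + z_β) / d)².
z_{α/2} + z_β = 1.960 + 0.842 = 2.802.
n = 2 × (2.802 / 0.656)² = 2 × 4.271² = 2 × 18.24 = 36.5.
Round up to the next whole participant.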